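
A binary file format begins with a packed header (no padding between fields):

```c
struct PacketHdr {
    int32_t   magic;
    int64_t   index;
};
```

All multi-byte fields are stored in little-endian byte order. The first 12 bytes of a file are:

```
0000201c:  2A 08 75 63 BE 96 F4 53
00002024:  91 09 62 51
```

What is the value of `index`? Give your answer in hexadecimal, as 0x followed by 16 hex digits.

0x5162099153F496BE

`index` follows `magic` (4 bytes), so it starts at byte offset 4 and occupies 8 bytes.
Bytes at offsets 4..11: BE 96 F4 53 91 09 62 51.
In little-endian order the low byte comes first in memory.
Reassemble most-significant byte first: 51 62 09 91 53 F4 96 BE → 0x5162099153F496BE.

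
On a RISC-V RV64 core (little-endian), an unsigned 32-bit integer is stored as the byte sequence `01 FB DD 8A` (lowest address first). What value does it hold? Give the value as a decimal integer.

2329803521

Little-endian: lowest address holds the least-significant byte.
Reassemble most-significant byte first: 8A DD FB 01 → 0x8ADDFB01.
0x8ADDFB01 = 2329803521.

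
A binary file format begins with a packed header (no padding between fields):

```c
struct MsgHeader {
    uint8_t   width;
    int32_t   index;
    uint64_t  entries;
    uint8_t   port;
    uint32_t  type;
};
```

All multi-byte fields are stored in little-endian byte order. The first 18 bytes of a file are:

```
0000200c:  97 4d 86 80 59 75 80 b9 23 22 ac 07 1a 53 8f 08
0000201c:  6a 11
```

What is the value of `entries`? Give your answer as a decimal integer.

1875657032451326069

`entries` follows `width` (1 B), `index` (4 B), so it starts at offset 1 + 4 = 5 and occupies 8 bytes.
Bytes at offsets 5..12: 75 80 B9 23 22 AC 07 1A.
Little-endian: lowest address holds the least-significant byte.
Reassemble most-significant byte first: 1A 07 AC 22 23 B9 80 75 → 0x1A07AC2223B98075.
0x1A07AC2223B98075 = 1875657032451326069.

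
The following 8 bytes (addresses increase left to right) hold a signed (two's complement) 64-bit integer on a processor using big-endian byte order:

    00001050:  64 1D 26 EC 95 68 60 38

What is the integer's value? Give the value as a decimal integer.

Big-endian stores the most-significant byte at the lowest address.
The bytes are already most-significant first: 0x641D26EC95686038.
0x641D26EC95686038 = 7213964975678185528.

7213964975678185528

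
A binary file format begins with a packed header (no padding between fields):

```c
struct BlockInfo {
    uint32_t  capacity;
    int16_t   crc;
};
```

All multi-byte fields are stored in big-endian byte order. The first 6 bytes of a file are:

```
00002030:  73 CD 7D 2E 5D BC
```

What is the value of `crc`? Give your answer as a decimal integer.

23996

`crc` follows `capacity` (4 bytes), so it starts at byte offset 4 and occupies 2 bytes.
Bytes at offsets 4..5: 5D BC.
Big-endian stores the most-significant byte at the lowest address.
The bytes are already most-significant first: 0x5DBC.
0x5DBC = 23996.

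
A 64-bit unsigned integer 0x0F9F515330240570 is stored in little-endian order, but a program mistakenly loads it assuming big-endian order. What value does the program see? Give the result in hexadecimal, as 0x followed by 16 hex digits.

0x7005243053519F0F

Stored little-endian, the bytes at ascending addresses are 70 05 24 30 53 51 9F 0F.
Read back as big-endian, the last byte is least significant, giving 0x7005243053519F0F.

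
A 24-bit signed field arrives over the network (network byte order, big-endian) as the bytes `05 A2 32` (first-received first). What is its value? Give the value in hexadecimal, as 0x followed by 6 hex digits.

0x05A232

In big-endian order the high byte comes first in memory.
The bytes are already most-significant first: 0x05A232.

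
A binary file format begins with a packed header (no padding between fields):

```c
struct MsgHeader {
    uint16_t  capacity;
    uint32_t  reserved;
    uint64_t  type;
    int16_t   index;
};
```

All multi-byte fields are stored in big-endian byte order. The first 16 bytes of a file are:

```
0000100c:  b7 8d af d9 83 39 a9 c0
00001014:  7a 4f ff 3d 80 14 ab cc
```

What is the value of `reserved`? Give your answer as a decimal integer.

`reserved` follows `capacity` (2 bytes), so it starts at byte offset 2 and occupies 4 bytes.
Bytes at offsets 2..5: AF D9 83 39.
Big-endian stores the most-significant byte at the lowest address.
The bytes are already most-significant first: 0xAFD98339.
0xAFD98339 = 2950267705.

2950267705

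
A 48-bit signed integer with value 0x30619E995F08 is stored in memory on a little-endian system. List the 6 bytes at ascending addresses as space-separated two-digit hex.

08 5F 99 9E 61 30

Split into bytes (most-significant first): 30 61 9E 99 5F 08.
Little-endian stores the least-significant byte at the lowest address.
So at ascending addresses the bytes are 08 5F 99 9E 61 30.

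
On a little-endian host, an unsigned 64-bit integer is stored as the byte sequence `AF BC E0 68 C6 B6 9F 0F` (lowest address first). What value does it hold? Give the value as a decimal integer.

1125819395145252015

In little-endian order the low byte comes first in memory.
Reassemble most-significant byte first: 0F 9F B6 C6 68 E0 BC AF → 0x0F9FB6C668E0BCAF.
0x0F9FB6C668E0BCAF = 1125819395145252015.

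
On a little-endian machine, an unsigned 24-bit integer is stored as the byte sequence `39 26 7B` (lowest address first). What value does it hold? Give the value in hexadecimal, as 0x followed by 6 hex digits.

0x7B2639

In little-endian order the low byte comes first in memory.
Reassemble most-significant byte first: 7B 26 39 → 0x7B2639.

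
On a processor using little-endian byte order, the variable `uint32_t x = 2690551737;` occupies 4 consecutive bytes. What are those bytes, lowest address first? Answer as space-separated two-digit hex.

B9 8F 5E A0

2690551737 in hexadecimal, padded to 32 bits, is 0xA05E8FB9.
Split into bytes (most-significant first): A0 5E 8F B9.
Little-endian stores the least-significant byte at the lowest address.
So at ascending addresses the bytes are B9 8F 5E A0.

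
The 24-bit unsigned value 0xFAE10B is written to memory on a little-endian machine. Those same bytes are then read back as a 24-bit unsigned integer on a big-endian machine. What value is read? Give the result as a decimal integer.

Stored little-endian, the bytes at ascending addresses are 0B E1 FA.
Read back as big-endian, the last byte is least significant, giving 0x0BE1FA.
0x0BE1FA = 778746.

778746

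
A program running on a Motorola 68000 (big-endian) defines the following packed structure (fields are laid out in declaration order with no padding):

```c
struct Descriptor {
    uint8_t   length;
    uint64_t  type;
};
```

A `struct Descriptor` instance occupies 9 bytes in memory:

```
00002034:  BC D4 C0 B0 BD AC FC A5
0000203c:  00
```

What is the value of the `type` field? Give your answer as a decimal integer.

`type` follows `length` (1 byte), so it starts at byte offset 1 and occupies 8 bytes.
Bytes at offsets 1..8: D4 C0 B0 BD AC FC A5 00.
Big-endian: lowest address holds the most-significant byte.
The bytes are already most-significant first: 0xD4C0B0BDACFCA500.
0xD4C0B0BDACFCA500 = 15330447460266714368.

15330447460266714368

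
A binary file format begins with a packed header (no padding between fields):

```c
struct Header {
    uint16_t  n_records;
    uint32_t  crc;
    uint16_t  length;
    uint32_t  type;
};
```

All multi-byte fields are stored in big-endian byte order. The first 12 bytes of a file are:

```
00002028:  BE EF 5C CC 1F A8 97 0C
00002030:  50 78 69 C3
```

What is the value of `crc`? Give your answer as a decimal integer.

`crc` follows `n_records` (2 bytes), so it starts at byte offset 2 and occupies 4 bytes.
Bytes at offsets 2..5: 5C CC 1F A8.
In big-endian order the high byte comes first in memory.
The bytes are already most-significant first: 0x5CCC1FA8.
0x5CCC1FA8 = 1556881320.

1556881320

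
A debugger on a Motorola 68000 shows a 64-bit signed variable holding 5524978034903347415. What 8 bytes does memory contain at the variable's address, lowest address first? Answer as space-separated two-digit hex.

4C AC AA 40 0A 3F F0 D7

5524978034903347415 in hexadecimal, padded to 64 bits, is 0x4CACAA400A3FF0D7.
Split into bytes (most-significant first): 4C AC AA 40 0A 3F F0 D7.
In big-endian order the high byte comes first in memory.
So the memory order matches the most-significant-first order: 4C AC AA 40 0A 3F F0 D7.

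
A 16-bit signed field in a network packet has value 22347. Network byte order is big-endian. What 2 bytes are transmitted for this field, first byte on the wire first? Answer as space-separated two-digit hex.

22347 in hexadecimal, padded to 16 bits, is 0x574B.
Split into bytes (most-significant first): 57 4B.
Big-endian: lowest address holds the most-significant byte.
So the memory order matches the most-significant-first order: 57 4B.

57 4B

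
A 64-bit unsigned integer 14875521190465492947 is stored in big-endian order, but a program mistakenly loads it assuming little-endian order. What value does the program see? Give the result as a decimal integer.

15264807410799702222

14875521190465492947 in 64-bit hexadecimal is 0xCE7077B5767DD7D3.
Stored big-endian, the bytes at ascending addresses are CE 70 77 B5 76 7D D7 D3.
Read back as little-endian, the first byte is least significant, giving 0xD3D77D76B57770CE.
0xD3D77D76B57770CE = 15264807410799702222.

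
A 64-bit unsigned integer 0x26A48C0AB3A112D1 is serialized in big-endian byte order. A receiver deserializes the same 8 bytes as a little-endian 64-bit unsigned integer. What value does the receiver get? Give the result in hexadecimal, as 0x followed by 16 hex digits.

Stored big-endian, the bytes at ascending addresses are 26 A4 8C 0A B3 A1 12 D1.
Read back as little-endian, the first byte is least significant, giving 0xD112A1B30A8CA426.

0xD112A1B30A8CA426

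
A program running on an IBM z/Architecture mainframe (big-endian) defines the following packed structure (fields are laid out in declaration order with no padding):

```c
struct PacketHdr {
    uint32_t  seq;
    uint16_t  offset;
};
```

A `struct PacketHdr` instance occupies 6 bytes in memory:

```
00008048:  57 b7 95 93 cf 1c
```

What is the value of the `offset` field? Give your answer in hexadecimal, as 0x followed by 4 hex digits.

0xCF1C

`offset` follows `seq` (4 bytes), so it starts at byte offset 4 and occupies 2 bytes.
Bytes at offsets 4..5: CF 1C.
In big-endian order the high byte comes first in memory.
The bytes are already most-significant first: 0xCF1C.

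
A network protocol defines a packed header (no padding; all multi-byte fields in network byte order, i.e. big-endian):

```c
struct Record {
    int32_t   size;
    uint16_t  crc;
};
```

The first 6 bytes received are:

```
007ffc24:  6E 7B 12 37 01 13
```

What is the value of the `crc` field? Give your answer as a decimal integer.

275

`crc` follows `size` (4 bytes), so it starts at byte offset 4 and occupies 2 bytes.
Bytes at offsets 4..5: 01 13.
Big-endian stores the most-significant byte at the lowest address.
The bytes are already most-significant first: 0x0113.
0x0113 = 275.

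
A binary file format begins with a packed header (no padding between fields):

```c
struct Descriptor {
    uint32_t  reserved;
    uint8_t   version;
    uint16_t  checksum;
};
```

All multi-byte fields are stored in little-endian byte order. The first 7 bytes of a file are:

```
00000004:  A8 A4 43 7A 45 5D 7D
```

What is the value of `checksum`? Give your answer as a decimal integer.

32093

`checksum` follows `reserved` (4 B), `version` (1 B), so it starts at offset 4 + 1 = 5 and occupies 2 bytes.
Bytes at offsets 5..6: 5D 7D.
In little-endian order the low byte comes first in memory.
Reassemble most-significant byte first: 7D 5D → 0x7D5D.
0x7D5D = 32093.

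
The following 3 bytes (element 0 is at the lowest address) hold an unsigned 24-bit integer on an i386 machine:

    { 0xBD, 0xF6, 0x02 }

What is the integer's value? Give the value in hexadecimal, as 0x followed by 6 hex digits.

Little-endian stores the least-significant byte at the lowest address.
Reassemble most-significant byte first: 02 F6 BD → 0x02F6BD.

0x02F6BD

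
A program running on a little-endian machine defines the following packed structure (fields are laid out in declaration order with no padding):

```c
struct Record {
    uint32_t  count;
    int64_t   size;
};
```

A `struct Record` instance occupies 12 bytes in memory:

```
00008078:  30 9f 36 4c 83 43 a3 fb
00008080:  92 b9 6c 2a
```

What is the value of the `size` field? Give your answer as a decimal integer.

`size` follows `count` (4 bytes), so it starts at byte offset 4 and occupies 8 bytes.
Bytes at offsets 4..11: 83 43 A3 FB 92 B9 6C 2A.
In little-endian order the low byte comes first in memory.
Reassemble most-significant byte first: 2A 6C B9 92 FB A3 43 83 → 0x2A6CB992FBA34383.
0x2A6CB992FBA34383 = 3057022288015868803.

3057022288015868803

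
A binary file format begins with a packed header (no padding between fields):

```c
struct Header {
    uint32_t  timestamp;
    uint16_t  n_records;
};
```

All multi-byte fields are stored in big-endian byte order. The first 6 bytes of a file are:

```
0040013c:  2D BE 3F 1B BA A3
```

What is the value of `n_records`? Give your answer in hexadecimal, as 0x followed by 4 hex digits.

`n_records` follows `timestamp` (4 bytes), so it starts at byte offset 4 and occupies 2 bytes.
Bytes at offsets 4..5: BA A3.
Big-endian: lowest address holds the most-significant byte.
The bytes are already most-significant first: 0xBAA3.

0xBAA3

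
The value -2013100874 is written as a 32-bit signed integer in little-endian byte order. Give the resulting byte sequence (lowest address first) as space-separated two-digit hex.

B6 84 02 88

Two's complement of -2013100874 in 32 bits: 2013100874 = 0x77FD7B4A; invert → 0x880284B5; add 1 → 0x880284B6.
Split into bytes (most-significant first): 88 02 84 B6.
In little-endian order the low byte comes first in memory.
So at ascending addresses the bytes are B6 84 02 88.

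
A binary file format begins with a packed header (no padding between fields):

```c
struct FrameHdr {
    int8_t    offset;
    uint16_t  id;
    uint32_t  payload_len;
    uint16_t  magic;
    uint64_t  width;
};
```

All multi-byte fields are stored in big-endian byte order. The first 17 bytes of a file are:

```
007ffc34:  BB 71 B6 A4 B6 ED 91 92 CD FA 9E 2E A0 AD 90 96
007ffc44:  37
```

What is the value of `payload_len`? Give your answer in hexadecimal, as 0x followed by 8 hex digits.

`payload_len` follows `offset` (1 B), `id` (2 B), so it starts at offset 1 + 2 = 3 and occupies 4 bytes.
Bytes at offsets 3..6: A4 B6 ED 91.
In big-endian order the high byte comes first in memory.
The bytes are already most-significant first: 0xA4B6ED91.

0xA4B6ED91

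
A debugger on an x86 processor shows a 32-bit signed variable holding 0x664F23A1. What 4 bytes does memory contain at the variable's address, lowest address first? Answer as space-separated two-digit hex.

A1 23 4F 66

Split into bytes (most-significant first): 66 4F 23 A1.
In little-endian order the low byte comes first in memory.
So at ascending addresses the bytes are A1 23 4F 66.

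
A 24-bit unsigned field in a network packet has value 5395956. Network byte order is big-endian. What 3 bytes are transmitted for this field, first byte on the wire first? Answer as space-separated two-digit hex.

52 55 F4

5395956 in hexadecimal, padded to 24 bits, is 0x5255F4.
Split into bytes (most-significant first): 52 55 F4.
Big-endian stores the most-significant byte at the lowest address.
So the memory order matches the most-significant-first order: 52 55 F4.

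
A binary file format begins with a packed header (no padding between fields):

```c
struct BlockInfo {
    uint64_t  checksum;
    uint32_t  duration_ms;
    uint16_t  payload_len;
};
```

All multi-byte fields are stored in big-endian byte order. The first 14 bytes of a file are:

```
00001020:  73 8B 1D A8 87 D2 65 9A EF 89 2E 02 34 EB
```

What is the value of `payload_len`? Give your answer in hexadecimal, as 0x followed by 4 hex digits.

`payload_len` follows `checksum` (8 B), `duration_ms` (4 B), so it starts at offset 8 + 4 = 12 and occupies 2 bytes.
Bytes at offsets 12..13: 34 EB.
Big-endian: lowest address holds the most-significant byte.
The bytes are already most-significant first: 0x34EB.

0x34EB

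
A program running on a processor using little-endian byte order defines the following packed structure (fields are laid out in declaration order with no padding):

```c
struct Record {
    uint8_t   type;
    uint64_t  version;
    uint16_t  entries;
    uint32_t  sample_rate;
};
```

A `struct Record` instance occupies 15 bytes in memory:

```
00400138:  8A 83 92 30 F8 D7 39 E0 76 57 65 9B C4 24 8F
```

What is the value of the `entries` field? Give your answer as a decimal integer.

`entries` follows `type` (1 B), `version` (8 B), so it starts at offset 1 + 8 = 9 and occupies 2 bytes.
Bytes at offsets 9..10: 57 65.
Little-endian stores the least-significant byte at the lowest address.
Reassemble most-significant byte first: 65 57 → 0x6557.
0x6557 = 25943.

25943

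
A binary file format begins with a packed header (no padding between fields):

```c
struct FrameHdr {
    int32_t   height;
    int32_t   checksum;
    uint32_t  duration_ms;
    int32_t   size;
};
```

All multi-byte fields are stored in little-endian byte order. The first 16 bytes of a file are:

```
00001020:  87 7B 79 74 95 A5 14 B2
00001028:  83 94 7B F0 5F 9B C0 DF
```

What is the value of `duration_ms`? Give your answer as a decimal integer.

4034630787

`duration_ms` follows `height` (4 B), `checksum` (4 B), so it starts at offset 4 + 4 = 8 and occupies 4 bytes.
Bytes at offsets 8..11: 83 94 7B F0.
Little-endian stores the least-significant byte at the lowest address.
Reassemble most-significant byte first: F0 7B 94 83 → 0xF07B9483.
0xF07B9483 = 4034630787.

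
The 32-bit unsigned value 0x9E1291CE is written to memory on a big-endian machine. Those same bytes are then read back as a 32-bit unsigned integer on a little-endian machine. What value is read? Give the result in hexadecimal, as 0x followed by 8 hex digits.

Stored big-endian, the bytes at ascending addresses are 9E 12 91 CE.
Read back as little-endian, the first byte is least significant, giving 0xCE91129E.

0xCE91129E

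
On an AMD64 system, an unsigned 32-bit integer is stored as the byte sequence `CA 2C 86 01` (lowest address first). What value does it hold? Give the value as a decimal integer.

In little-endian order the low byte comes first in memory.
Reassemble most-significant byte first: 01 86 2C CA → 0x01862CCA.
0x01862CCA = 25570506.

25570506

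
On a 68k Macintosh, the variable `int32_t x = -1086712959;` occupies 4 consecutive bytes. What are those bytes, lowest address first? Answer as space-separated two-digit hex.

Two's complement of -1086712959 in 32 bits: 1086712959 = 0x40C5EC7F; invert → 0xBF3A1380; add 1 → 0xBF3A1381.
Split into bytes (most-significant first): BF 3A 13 81.
Big-endian: lowest address holds the most-significant byte.
So the memory order matches the most-significant-first order: BF 3A 13 81.

BF 3A 13 81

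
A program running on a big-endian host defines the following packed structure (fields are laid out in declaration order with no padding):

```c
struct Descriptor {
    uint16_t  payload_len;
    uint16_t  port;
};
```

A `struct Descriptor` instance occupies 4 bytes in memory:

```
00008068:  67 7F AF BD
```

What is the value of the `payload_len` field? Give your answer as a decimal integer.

26495

`payload_len` is the first field, at byte offset 0, occupying 2 bytes.
Bytes at offsets 0..1: 67 7F.
Big-endian: lowest address holds the most-significant byte.
The bytes are already most-significant first: 0x677F.
0x677F = 26495.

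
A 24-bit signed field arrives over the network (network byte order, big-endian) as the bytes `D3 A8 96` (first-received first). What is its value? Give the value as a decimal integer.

Big-endian: lowest address holds the most-significant byte.
The bytes are already most-significant first: 0xD3A896.
Top bit is set, so as a signed 24-bit value this is 0xD3A896 − 2^24 = -2905962.

-2905962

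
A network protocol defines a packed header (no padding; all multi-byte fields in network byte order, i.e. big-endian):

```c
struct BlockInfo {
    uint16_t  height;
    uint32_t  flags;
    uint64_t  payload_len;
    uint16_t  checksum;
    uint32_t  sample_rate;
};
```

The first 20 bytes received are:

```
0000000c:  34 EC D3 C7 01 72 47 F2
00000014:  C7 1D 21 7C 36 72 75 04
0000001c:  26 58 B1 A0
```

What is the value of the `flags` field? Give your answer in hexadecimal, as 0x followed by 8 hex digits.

`flags` follows `height` (2 bytes), so it starts at byte offset 2 and occupies 4 bytes.
Bytes at offsets 2..5: D3 C7 01 72.
Big-endian stores the most-significant byte at the lowest address.
The bytes are already most-significant first: 0xD3C70172.

0xD3C70172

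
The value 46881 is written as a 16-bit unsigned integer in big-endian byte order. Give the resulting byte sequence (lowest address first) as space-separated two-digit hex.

B7 21

46881 in hexadecimal, padded to 16 bits, is 0xB721.
Split into bytes (most-significant first): B7 21.
Big-endian: lowest address holds the most-significant byte.
So the memory order matches the most-significant-first order: B7 21.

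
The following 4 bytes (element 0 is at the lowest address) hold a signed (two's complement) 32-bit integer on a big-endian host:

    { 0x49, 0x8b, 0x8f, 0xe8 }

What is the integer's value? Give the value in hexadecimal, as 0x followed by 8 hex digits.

Big-endian: lowest address holds the most-significant byte.
The bytes are already most-significant first: 0x498B8FE8.

0x498B8FE8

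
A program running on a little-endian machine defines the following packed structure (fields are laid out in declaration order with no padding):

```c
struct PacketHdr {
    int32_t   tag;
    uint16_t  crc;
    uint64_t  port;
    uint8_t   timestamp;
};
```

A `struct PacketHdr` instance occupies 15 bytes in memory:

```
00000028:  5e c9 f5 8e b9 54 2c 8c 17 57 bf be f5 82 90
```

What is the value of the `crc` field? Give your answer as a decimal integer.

21689

`crc` follows `tag` (4 bytes), so it starts at byte offset 4 and occupies 2 bytes.
Bytes at offsets 4..5: B9 54.
Little-endian: lowest address holds the least-significant byte.
Reassemble most-significant byte first: 54 B9 → 0x54B9.
0x54B9 = 21689.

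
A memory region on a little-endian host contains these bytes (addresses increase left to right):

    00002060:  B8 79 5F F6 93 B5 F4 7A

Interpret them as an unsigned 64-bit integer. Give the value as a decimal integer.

Little-endian: lowest address holds the least-significant byte.
Reassemble most-significant byte first: 7A F4 B5 93 F6 5F 79 B8 → 0x7AF4B593F65F79B8.
0x7AF4B593F65F79B8 = 8859906014042880440.

8859906014042880440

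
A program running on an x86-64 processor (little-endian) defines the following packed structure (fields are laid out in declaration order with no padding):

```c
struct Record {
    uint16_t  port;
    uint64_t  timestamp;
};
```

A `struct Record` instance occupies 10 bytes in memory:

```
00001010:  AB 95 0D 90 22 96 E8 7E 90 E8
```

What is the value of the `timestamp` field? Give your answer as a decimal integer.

`timestamp` follows `port` (2 bytes), so it starts at byte offset 2 and occupies 8 bytes.
Bytes at offsets 2..9: 0D 90 22 96 E8 7E 90 E8.
Little-endian: lowest address holds the least-significant byte.
Reassemble most-significant byte first: E8 90 7E E8 96 22 90 0D → 0xE8907EE89622900D.
0xE8907EE89622900D = 16758033750861975565.

16758033750861975565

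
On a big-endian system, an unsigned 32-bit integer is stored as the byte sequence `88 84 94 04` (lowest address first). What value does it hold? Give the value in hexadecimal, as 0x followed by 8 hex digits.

Big-endian stores the most-significant byte at the lowest address.
The bytes are already most-significant first: 0x88849404.

0x88849404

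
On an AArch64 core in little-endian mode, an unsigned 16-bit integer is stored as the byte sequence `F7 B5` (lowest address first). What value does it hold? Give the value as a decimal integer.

Little-endian stores the least-significant byte at the lowest address.
Reassemble most-significant byte first: B5 F7 → 0xB5F7.
0xB5F7 = 46583.

46583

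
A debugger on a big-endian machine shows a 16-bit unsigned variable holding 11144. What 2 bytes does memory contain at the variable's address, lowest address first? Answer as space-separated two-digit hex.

11144 in hexadecimal, padded to 16 bits, is 0x2B88.
Split into bytes (most-significant first): 2B 88.
In big-endian order the high byte comes first in memory.
So the memory order matches the most-significant-first order: 2B 88.

2B 88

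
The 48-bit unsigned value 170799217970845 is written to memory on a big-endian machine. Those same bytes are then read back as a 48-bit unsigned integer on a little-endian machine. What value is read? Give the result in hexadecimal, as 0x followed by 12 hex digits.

0x9D0EB74A579B

170799217970845 in 48-bit hexadecimal is 0x9B574AB70E9D.
Stored big-endian, the bytes at ascending addresses are 9B 57 4A B7 0E 9D.
Read back as little-endian, the first byte is least significant, giving 0x9D0EB74A579B.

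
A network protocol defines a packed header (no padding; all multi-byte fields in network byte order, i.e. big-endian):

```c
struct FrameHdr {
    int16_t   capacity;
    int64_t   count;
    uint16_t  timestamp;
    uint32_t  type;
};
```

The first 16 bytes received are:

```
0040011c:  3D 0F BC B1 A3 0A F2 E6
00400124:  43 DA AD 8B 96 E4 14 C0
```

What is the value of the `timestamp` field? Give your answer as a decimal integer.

`timestamp` follows `capacity` (2 B), `count` (8 B), so it starts at offset 2 + 8 = 10 and occupies 2 bytes.
Bytes at offsets 10..11: AD 8B.
Big-endian: lowest address holds the most-significant byte.
The bytes are already most-significant first: 0xAD8B.
0xAD8B = 44427.

44427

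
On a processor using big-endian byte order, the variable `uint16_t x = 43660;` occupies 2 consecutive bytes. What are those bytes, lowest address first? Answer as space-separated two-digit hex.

43660 in hexadecimal, padded to 16 bits, is 0xAA8C.
Split into bytes (most-significant first): AA 8C.
Big-endian stores the most-significant byte at the lowest address.
So the memory order matches the most-significant-first order: AA 8C.

AA 8C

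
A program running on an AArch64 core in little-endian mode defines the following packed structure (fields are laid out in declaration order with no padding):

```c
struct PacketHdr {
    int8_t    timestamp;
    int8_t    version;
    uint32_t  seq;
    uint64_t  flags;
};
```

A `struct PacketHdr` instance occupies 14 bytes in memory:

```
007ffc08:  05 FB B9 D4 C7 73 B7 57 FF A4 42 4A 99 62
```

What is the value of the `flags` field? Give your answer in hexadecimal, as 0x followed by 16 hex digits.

`flags` follows `timestamp` (1 B), `version` (1 B), `seq` (4 B), so it starts at offset 1 + 1 + 4 = 6 and occupies 8 bytes.
Bytes at offsets 6..13: B7 57 FF A4 42 4A 99 62.
Little-endian stores the least-significant byte at the lowest address.
Reassemble most-significant byte first: 62 99 4A 42 A4 FF 57 B7 → 0x62994A42A4FF57B7.

0x62994A42A4FF57B7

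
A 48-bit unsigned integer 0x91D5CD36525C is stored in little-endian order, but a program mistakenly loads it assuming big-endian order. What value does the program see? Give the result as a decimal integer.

Stored little-endian, the bytes at ascending addresses are 5C 52 36 CD D5 91.
Read back as big-endian, the last byte is least significant, giving 0x5C5236CDD591.
0x5C5236CDD591 = 101508176532881.

101508176532881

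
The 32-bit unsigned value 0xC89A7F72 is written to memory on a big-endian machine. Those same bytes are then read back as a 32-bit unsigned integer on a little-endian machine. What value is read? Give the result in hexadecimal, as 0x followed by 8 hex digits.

Stored big-endian, the bytes at ascending addresses are C8 9A 7F 72.
Read back as little-endian, the first byte is least significant, giving 0x727F9AC8.

0x727F9AC8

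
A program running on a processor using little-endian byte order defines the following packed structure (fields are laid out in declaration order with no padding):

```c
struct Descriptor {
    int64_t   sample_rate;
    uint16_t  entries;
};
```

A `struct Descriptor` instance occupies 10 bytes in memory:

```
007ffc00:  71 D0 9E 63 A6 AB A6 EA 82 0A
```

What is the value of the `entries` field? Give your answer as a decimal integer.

2690

`entries` follows `sample_rate` (8 bytes), so it starts at byte offset 8 and occupies 2 bytes.
Bytes at offsets 8..9: 82 0A.
In little-endian order the low byte comes first in memory.
Reassemble most-significant byte first: 0A 82 → 0x0A82.
0x0A82 = 2690.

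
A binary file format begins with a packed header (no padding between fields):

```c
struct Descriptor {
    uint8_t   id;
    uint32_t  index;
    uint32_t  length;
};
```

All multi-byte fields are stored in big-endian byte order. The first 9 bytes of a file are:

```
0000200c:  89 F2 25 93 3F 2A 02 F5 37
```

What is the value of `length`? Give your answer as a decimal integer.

704836919

`length` follows `id` (1 B), `index` (4 B), so it starts at offset 1 + 4 = 5 and occupies 4 bytes.
Bytes at offsets 5..8: 2A 02 F5 37.
Big-endian stores the most-significant byte at the lowest address.
The bytes are already most-significant first: 0x2A02F537.
0x2A02F537 = 704836919.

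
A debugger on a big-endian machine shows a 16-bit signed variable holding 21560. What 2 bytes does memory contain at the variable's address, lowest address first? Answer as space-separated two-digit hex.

54 38

21560 in hexadecimal, padded to 16 bits, is 0x5438.
Split into bytes (most-significant first): 54 38.
Big-endian: lowest address holds the most-significant byte.
So the memory order matches the most-significant-first order: 54 38.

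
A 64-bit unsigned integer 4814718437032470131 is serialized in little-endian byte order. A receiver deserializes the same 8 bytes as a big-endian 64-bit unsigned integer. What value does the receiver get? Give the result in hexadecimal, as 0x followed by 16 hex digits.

4814718437032470131 in 64-bit hexadecimal is 0x42D150E8B4D82673.
Stored little-endian, the bytes at ascending addresses are 73 26 D8 B4 E8 50 D1 42.
Read back as big-endian, the last byte is least significant, giving 0x7326D8B4E850D142.

0x7326D8B4E850D142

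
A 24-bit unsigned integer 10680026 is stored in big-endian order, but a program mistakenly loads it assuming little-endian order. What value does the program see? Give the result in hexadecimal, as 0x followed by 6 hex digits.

10680026 in 24-bit hexadecimal is 0xA2F6DA.
Stored big-endian, the bytes at ascending addresses are A2 F6 DA.
Read back as little-endian, the first byte is least significant, giving 0xDAF6A2.

0xDAF6A2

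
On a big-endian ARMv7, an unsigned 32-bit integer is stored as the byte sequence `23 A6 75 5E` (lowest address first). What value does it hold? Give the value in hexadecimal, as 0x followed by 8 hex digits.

Big-endian stores the most-significant byte at the lowest address.
The bytes are already most-significant first: 0x23A6755E.

0x23A6755E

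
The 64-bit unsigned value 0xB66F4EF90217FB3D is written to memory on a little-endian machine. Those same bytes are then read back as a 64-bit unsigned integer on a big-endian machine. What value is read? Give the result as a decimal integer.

4466188757008019382

Stored little-endian, the bytes at ascending addresses are 3D FB 17 02 F9 4E 6F B6.
Read back as big-endian, the last byte is least significant, giving 0x3DFB1702F94E6FB6.
0x3DFB1702F94E6FB6 = 4466188757008019382.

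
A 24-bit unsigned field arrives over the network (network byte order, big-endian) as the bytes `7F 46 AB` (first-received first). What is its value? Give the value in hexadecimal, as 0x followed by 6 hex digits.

0x7F46AB

Big-endian: lowest address holds the most-significant byte.
The bytes are already most-significant first: 0x7F46AB.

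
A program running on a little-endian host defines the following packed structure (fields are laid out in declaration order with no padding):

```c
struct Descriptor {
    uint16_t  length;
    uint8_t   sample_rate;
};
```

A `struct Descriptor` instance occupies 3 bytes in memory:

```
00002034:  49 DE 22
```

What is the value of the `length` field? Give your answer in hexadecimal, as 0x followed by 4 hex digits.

0xDE49

`length` is the first field, at byte offset 0, occupying 2 bytes.
Bytes at offsets 0..1: 49 DE.
Little-endian: lowest address holds the least-significant byte.
Reassemble most-significant byte first: DE 49 → 0xDE49.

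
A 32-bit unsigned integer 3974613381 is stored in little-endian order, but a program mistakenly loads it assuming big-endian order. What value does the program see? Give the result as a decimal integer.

3974613381 in 32-bit hexadecimal is 0xECE7C985.
Stored little-endian, the bytes at ascending addresses are 85 C9 E7 EC.
Read back as big-endian, the last byte is least significant, giving 0x85C9E7EC.
0x85C9E7EC = 2244601836.

2244601836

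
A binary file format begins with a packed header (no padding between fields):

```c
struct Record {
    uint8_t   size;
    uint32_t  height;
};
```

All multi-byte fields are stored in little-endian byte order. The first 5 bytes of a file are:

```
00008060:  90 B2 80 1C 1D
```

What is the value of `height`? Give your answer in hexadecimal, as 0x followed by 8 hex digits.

0x1D1C80B2

`height` follows `size` (1 byte), so it starts at byte offset 1 and occupies 4 bytes.
Bytes at offsets 1..4: B2 80 1C 1D.
Little-endian stores the least-significant byte at the lowest address.
Reassemble most-significant byte first: 1D 1C 80 B2 → 0x1D1C80B2.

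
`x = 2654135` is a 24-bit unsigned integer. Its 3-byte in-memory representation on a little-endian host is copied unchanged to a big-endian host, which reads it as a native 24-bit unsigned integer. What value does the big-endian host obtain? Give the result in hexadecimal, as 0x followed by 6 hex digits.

2654135 in 24-bit hexadecimal is 0x287FB7.
Stored little-endian, the bytes at ascending addresses are B7 7F 28.
Read back as big-endian, the last byte is least significant, giving 0xB77F28.

0xB77F28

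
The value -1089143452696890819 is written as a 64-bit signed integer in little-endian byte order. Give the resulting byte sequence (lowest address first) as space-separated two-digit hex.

Two's complement of -1089143452696890819 in 64 bits: 1089143452696890819 = 0x0F1D6A331F70CDC3; invert → 0xF0E295CCE08F323C; add 1 → 0xF0E295CCE08F323D.
Split into bytes (most-significant first): F0 E2 95 CC E0 8F 32 3D.
Little-endian: lowest address holds the least-significant byte.
So at ascending addresses the bytes are 3D 32 8F E0 CC 95 E2 F0.

3D 32 8F E0 CC 95 E2 F0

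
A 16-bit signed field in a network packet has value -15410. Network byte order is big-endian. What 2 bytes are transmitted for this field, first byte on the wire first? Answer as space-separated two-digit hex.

C3 CE

Two's complement of -15410 in 16 bits: 15410 = 0x3C32; invert → 0xC3CD; add 1 → 0xC3CE.
Split into bytes (most-significant first): C3 CE.
In big-endian order the high byte comes first in memory.
So the memory order matches the most-significant-first order: C3 CE.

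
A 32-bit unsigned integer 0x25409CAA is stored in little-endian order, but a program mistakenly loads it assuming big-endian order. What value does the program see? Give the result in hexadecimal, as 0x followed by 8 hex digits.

Stored little-endian, the bytes at ascending addresses are AA 9C 40 25.
Read back as big-endian, the last byte is least significant, giving 0xAA9C4025.

0xAA9C4025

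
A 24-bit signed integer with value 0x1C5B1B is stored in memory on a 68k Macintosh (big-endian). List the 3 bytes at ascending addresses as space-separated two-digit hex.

Split into bytes (most-significant first): 1C 5B 1B.
Big-endian stores the most-significant byte at the lowest address.
So the memory order matches the most-significant-first order: 1C 5B 1B.

1C 5B 1B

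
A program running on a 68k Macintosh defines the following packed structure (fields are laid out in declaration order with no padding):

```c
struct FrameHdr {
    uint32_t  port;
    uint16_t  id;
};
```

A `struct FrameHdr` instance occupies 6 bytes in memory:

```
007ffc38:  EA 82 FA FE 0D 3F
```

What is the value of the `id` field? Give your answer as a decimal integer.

`id` follows `port` (4 bytes), so it starts at byte offset 4 and occupies 2 bytes.
Bytes at offsets 4..5: 0D 3F.
Big-endian: lowest address holds the most-significant byte.
The bytes are already most-significant first: 0x0D3F.
0x0D3F = 3391.

3391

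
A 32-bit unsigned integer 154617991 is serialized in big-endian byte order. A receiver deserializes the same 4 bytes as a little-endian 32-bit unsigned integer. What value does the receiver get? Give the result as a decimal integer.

154617991 in 32-bit hexadecimal is 0x09374887.
Stored big-endian, the bytes at ascending addresses are 09 37 48 87.
Read back as little-endian, the first byte is least significant, giving 0x87483709.
0x87483709 = 2269656841.

2269656841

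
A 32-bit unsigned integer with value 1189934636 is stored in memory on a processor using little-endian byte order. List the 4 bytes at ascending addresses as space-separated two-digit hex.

2C F6 EC 46

1189934636 in hexadecimal, padded to 32 bits, is 0x46ECF62C.
Split into bytes (most-significant first): 46 EC F6 2C.
In little-endian order the low byte comes first in memory.
So at ascending addresses the bytes are 2C F6 EC 46.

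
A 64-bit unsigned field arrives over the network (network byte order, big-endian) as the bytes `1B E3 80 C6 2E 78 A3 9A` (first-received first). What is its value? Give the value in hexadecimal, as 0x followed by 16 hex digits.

0x1BE380C62E78A39A

Big-endian stores the most-significant byte at the lowest address.
The bytes are already most-significant first: 0x1BE380C62E78A39A.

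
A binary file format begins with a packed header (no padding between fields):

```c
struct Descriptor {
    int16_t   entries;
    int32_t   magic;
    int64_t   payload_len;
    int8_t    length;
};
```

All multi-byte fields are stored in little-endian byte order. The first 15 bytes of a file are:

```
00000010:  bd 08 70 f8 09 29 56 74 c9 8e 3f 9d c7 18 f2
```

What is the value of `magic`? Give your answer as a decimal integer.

688519280

`magic` follows `entries` (2 bytes), so it starts at byte offset 2 and occupies 4 bytes.
Bytes at offsets 2..5: 70 F8 09 29.
Little-endian: lowest address holds the least-significant byte.
Reassemble most-significant byte first: 29 09 F8 70 → 0x2909F870.
0x2909F870 = 688519280.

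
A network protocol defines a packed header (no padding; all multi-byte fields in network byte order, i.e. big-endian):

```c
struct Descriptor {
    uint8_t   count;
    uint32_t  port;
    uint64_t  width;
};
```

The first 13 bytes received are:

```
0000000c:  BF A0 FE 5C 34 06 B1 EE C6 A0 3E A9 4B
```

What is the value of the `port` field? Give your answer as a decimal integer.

2701024308

`port` follows `count` (1 byte), so it starts at byte offset 1 and occupies 4 bytes.
Bytes at offsets 1..4: A0 FE 5C 34.
Big-endian stores the most-significant byte at the lowest address.
The bytes are already most-significant first: 0xA0FE5C34.
0xA0FE5C34 = 2701024308.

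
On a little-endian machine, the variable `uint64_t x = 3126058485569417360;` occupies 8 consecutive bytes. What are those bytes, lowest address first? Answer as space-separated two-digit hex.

3126058485569417360 in hexadecimal, padded to 64 bits, is 0x2B61FDA14B75F090.
Split into bytes (most-significant first): 2B 61 FD A1 4B 75 F0 90.
Little-endian: lowest address holds the least-significant byte.
So at ascending addresses the bytes are 90 F0 75 4B A1 FD 61 2B.

90 F0 75 4B A1 FD 61 2B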